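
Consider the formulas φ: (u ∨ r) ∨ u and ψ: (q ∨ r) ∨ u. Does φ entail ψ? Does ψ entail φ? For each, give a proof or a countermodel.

(⇐) This fails. Under r = F, u = F, q = T, the left side is false but the right side is true.

(⇒) Assume the antecedent. If r is true, (q ∨ r) ∨ u reduces to true regardless of the other variables. If r is false, the antecedent forces (r = F, u = T, q = F) or (r = F, u = T, q = T), and (q ∨ r) ∨ u holds there. Either way (q ∨ r) ∨ u holds.

Only the forward implication holds.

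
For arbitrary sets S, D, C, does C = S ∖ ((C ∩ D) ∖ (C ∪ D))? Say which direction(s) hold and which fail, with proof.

(⊆) This inclusion fails. Take S = ∅, D = ∅, C = {1}; then 1 ∈ C but 1 ∉ S ∖ ((C ∩ D) ∖ (C ∪ D)).

(⊇) This inclusion fails. Take S = {1}, D = ∅, C = ∅; then 1 ∈ S ∖ ((C ∩ D) ∖ (C ∪ D)) but 1 ∉ C.

(⊆) fails and (⊇) fails.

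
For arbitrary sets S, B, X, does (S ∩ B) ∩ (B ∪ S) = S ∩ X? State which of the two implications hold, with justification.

Neither inclusion holds.

(⊆) This inclusion fails. Take S = {1}, B = {1}, X = ∅; then 1 ∈ (S ∩ B) ∩ (B ∪ S) but 1 ∉ S ∩ X.

(⊇) This inclusion fails. Take S = {1}, B = ∅, X = {1}; then 1 ∈ S ∩ X but 1 ∉ (S ∩ B) ∩ (B ∪ S).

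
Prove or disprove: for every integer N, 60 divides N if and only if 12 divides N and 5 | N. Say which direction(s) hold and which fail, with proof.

Equivalent; both directions hold.

(⟹) If 60 ∣ N, write N = 60q. Since 60 = 5·12, N = 12·(5q), so 12 ∣ N; and since 60 = 12·5, N = 5·(12q), so 5 ∣ N.

(⟸) Suppose 12 ∣ N and 5 ∣ N. Any common multiple of 12 and 5 is a multiple of their lcm; here gcd(12, 5) = 1, so lcm(12, 5) = 12·5 = 60, so 60 ∣ N.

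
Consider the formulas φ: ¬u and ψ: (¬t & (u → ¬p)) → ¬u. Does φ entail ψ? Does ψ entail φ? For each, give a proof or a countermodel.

(⇐) This fails. Under p = T, u = T, t = F, the left side is false but the right side is true.

(⇒) Assume the antecedent. If p is true, (¬t & (u → ¬p)) → ¬u reduces to true regardless of the other variables. If p is false, the antecedent forces (p = F, u = F, t = F) or (p = F, u = F, t = T), and (¬t & (u → ¬p)) → ¬u holds there. Either way (¬t & (u → ¬p)) → ¬u holds.

The forward direction holds; the converse fails.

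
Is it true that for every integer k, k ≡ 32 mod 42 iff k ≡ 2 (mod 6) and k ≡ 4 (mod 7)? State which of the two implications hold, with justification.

The biconditional holds.

Forward direction. Suppose k ≡ 32 (mod 42); write k = 42j + 32. Since 6 ∣ 42, reducing mod 6 gives k ≡ 32 ≡ 2 (mod 6); since 7 ∣ 42, reducing mod 7 gives k ≡ 32 ≡ 4 (mod 7).

Converse. If k ≡ 2 (mod 6) and k ≡ 4 (mod 7), then by the Chinese remainder theorem k ≡ 32 (mod 42). This is exactly k ≡ 32 (mod 42).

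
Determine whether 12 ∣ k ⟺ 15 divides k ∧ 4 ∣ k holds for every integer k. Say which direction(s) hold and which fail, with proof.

Not equivalent: only (⇐) holds.

[⇒] This fails: take k = 12. Certainly 12 ∣ 12, but 15 ∤ 12.

[⇐] Suppose 15 ∣ k and 4 ∣ k. Any common multiple of 15 and 4 is a multiple of their lcm; here gcd(15, 4) = 1, so lcm(15, 4) = 15·4 = 60, so 60 ∣ k. Since 12 ∣ 60, it follows that 12 ∣ k.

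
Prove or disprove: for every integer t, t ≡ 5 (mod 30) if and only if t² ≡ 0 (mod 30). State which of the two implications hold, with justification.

Neither implication holds.

(⇒) This fails: take t = 5. Then 5 ≡ 5 (mod 30), but 5² = 25 ≡ 25 (mod 30), not 0.

(⇐) This fails: take t = 0. Then 0² = 0 ≡ 0 (mod 30), yet 0 ≡ 0 (mod 30), not 5.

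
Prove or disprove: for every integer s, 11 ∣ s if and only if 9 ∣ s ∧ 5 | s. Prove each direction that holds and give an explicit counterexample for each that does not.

Neither implication holds.

(⇒) This fails: take s = 11. Certainly 11 ∣ 11, but 9 ∤ 11.

(⇐) This fails: take s = 45. Both 9 ∣ 45 and 5 ∣ 45, yet 45 is not a multiple of 11 (since 45 = 4·11 + 1), so 11 ∤ 45.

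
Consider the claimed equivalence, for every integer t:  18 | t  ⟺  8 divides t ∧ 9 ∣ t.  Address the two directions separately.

Forward direction. This fails: take t = 18. Certainly 18 ∣ 18, but 8 ∤ 18.

Converse. Suppose 8 ∣ t and 9 ∣ t. Any common multiple of 8 and 9 is a multiple of their lcm; here gcd(8, 9) = 1, so lcm(8, 9) = 8·9 = 72, so 72 ∣ t. Since 18 ∣ 72, it follows that 18 ∣ t.

Not equivalent: only (⇐) holds.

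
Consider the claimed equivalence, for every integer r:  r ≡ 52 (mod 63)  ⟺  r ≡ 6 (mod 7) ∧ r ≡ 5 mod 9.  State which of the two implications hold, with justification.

Both directions fail.

[⇒] This fails: r = 52 gives 52 ≡ 52 (mod 63) but 52 ≡ 3 (mod 7), so the conjunction on the right does not hold.

[⇐] This fails: r = 41 satisfies both congruences on the right (41 ≡ 6 mod 7 and 41 ≡ 5 mod 9) yet 41 ≡ 41 (mod 63), not 52.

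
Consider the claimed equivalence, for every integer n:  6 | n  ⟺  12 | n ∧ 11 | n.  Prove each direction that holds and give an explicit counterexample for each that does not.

Only the converse holds.

(→) This fails: take n = 6. Certainly 6 ∣ 6, but 12 ∤ 6.

(←) Suppose 12 ∣ n and 11 ∣ n. Any common multiple of 12 and 11 is a multiple of their lcm; here gcd(12, 11) = 1, so lcm(12, 11) = 12·11 = 132, so 132 ∣ n. Since 6 ∣ 132, it follows that 6 ∣ n.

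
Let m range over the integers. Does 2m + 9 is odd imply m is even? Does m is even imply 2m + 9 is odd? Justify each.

Forward direction. This fails: take m = 1. Then 2m + 9 = 11, which is odd, yet m = 1 is odd, not even.

Converse. Suppose m is even. Since 2 is even, 2m is even for every m, so 2m + 9 has the same parity as 9, which is odd. Hence 2m + 9 is odd.

Not equivalent: only (⇐) holds.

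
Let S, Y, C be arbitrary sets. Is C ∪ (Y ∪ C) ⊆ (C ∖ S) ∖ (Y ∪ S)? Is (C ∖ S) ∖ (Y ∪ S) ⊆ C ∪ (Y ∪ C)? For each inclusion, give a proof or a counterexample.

The sets are not equal: only the reverse inclusion holds.

(⊆) This inclusion fails. Take S = ∅, Y = {1}, C = ∅; then 1 ∈ C ∪ (Y ∪ C) but 1 ∉ (C ∖ S) ∖ (Y ∪ S).

(⊇) Let x ∈ (C ∖ S) ∖ (Y ∪ S). Then x ∈ C and x ∉ S, Y, from which x ∈ C ∪ (Y ∪ C).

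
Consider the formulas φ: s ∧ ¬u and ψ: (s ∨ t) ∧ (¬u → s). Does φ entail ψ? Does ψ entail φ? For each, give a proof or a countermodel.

Only the forward implication holds.

Forward direction. Assume the antecedent. If t is true, the antecedent forces (t = T, u = F, s = T), and (s ∨ t) ∧ (¬u → s) holds there. If t is false, the antecedent forces (t = F, u = F, s = T), and (s ∨ t) ∧ (¬u → s) holds there. Either way (s ∨ t) ∧ (¬u → s) holds.

Converse. This fails. Under t = T, u = T, s = F, the left side is false but the right side is true.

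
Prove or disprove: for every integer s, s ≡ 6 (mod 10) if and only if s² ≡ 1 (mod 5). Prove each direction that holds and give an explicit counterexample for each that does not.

Only the forward direction holds.

(⟹) Suppose s ≡ 6 (mod 10). Then s² ≡ 6² = 36 (mod 10), and since 5 ∣ 10, also s² ≡ 1 (mod 5).

(⟸) This fails: take s = 1. Then 1² = 1 ≡ 1 (mod 5), yet 1 ≡ 1 (mod 10), not 6.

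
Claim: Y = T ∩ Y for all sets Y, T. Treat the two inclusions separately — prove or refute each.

Only the reverse inclusion holds.

(⊆) This inclusion fails. Take Y = {1}, T = ∅; then 1 ∈ Y but 1 ∉ T ∩ Y.

(⊇) Let x ∈ T ∩ Y. Then x ∈ Y ∩ T, from which x ∈ Y.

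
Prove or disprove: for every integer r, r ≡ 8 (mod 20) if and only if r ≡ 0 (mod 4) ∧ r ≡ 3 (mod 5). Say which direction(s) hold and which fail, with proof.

Both directions hold; the statement is true.

(→) Suppose r ≡ 8 (mod 20); write r = 20j + 8. Since 4 ∣ 20, reducing mod 4 gives r ≡ 8 ≡ 0 (mod 4); since 5 ∣ 20, reducing mod 5 gives r ≡ 8 ≡ 3 (mod 5).

(←) Conversely, if r ≡ 0 (mod 4) and r ≡ 3 (mod 5), then by the Chinese remainder theorem r ≡ 8 (mod 20). This is exactly r ≡ 8 (mod 20).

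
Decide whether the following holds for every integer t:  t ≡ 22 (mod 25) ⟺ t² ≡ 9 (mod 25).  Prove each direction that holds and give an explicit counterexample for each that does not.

Forward direction. Suppose t ≡ 22 (mod 25). Write t = 25j + 22. Then (25j + 22)² = 625j² + 1100j + 484 = 25(25j² + 44j + 19) + 9, so t² ≡ 9 (mod 25).

Converse. This fails: take t = 3. Then 3² = 9 ≡ 9 (mod 25), yet 3 ≡ 3 (mod 25), not 22.

Only the forward implication holds.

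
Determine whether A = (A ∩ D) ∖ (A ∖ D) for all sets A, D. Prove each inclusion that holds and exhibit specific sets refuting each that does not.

Only the reverse inclusion holds.

(⊆) This inclusion fails. Take A = {1}, D = ∅; then 1 ∈ A but 1 ∉ (A ∩ D) ∖ (A ∖ D).

(⊇) Let x ∈ (A ∩ D) ∖ (A ∖ D). Then x ∈ A ∩ D, from which x ∈ A.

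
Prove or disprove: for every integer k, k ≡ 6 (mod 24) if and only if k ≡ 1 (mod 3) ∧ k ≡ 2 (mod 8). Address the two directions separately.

Both directions fail.

(→) This fails: k = 6 gives 6 ≡ 6 (mod 24) but 6 ≡ 0 (mod 3), so the conjunction on the right does not hold.

(←) This fails: k = 10 satisfies both congruences on the right (10 ≡ 1 mod 3 and 10 ≡ 2 mod 8) yet 10 ≡ 10 (mod 24), not 6.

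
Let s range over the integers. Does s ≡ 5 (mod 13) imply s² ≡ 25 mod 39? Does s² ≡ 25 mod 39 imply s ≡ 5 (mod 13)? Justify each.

Neither implication holds.

Forward direction. This fails: take s = 18. Then 18 ≡ 5 (mod 13), but 18² = 324 ≡ 12 (mod 39), not 25.

Converse. This fails: take s = 8. Then 8² = 64 ≡ 25 (mod 39), yet 8 ≡ 8 (mod 13), not 5.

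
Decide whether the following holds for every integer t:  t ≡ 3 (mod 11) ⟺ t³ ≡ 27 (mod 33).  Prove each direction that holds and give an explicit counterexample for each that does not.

Not equivalent: only (⇐) holds.

(→) This fails: take t = 14. Then 14 ≡ 3 (mod 11), but 14³ = 2744 ≡ 5 (mod 33), not 27.

(←) Conversely, the residues r modulo 33 with r³ ≡ 27 (mod 33) are exactly {3}, and each is ≡ 3 (mod 11).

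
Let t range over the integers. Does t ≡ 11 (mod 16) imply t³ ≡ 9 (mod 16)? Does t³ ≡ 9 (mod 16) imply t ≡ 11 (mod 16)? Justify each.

(⟹) This fails: take t = 11. Then 11 ≡ 11 (mod 16), but 11³ = 1331 ≡ 3 (mod 16), not 9.

(⟸) This fails: take t = 9. Then 9³ = 729 ≡ 9 (mod 16), yet 9 ≡ 9 (mod 16), not 11.

Neither implication holds.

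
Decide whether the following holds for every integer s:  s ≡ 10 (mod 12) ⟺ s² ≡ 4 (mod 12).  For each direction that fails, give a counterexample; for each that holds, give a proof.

Only the forward direction holds.

Forward direction. Suppose s ≡ 10 (mod 12). Write s = 12j + 10. Then (12j + 10)² = 144j² + 240j + 100 = 12(12j² + 20j + 8) + 4, so s² ≡ 4 (mod 12).

Converse. This fails: take s = 2. Then 2² = 4 ≡ 4 (mod 12), yet 2 ≡ 2 (mod 12), not 10.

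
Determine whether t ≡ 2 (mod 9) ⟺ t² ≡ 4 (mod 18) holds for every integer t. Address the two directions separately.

[⇒] This fails: take t = 11. Then 11 ≡ 2 (mod 9), but 11² = 121 ≡ 13 (mod 18), not 4.

[⇐] This fails: take t = 16. Then 16² = 256 ≡ 4 (mod 18), yet 16 ≡ 7 (mod 9), not 2.

Neither direction holds.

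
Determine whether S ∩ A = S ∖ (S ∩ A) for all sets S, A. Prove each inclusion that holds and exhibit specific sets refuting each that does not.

(⟹) This inclusion fails. Take S = {1}, A = {1}; then 1 ∈ S ∩ A but 1 ∉ S ∖ (S ∩ A).

(⟸) This inclusion fails. Take S = {1}, A = ∅; then 1 ∈ S ∖ (S ∩ A) but 1 ∉ S ∩ A.

Neither inclusion holds.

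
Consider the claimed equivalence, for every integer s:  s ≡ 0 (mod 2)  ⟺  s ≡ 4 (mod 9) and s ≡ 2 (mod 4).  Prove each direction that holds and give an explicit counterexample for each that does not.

(⟹) This fails: s = 0 gives 0 ≡ 0 (mod 2) but 0 ≡ 0 (mod 9), so the conjunction on the right does not hold.

(⟸) Conversely, if s ≡ 4 (mod 9) and s ≡ 2 (mod 4), then by the Chinese remainder theorem s ≡ 22 (mod 36). Since 22 ≡ 0 (mod 2) and 2 ∣ 36, we get s ≡ 0 (mod 2).

Only the converse holds.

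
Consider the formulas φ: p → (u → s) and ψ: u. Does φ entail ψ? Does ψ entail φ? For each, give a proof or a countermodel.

(⇒) fails and (⇐) fails.

[⇒] This fails. Under s = F, p = F, u = F, the left side is true but the right side is false.

[⇐] This fails. Under s = F, p = T, u = T, the left side is false but the right side is true.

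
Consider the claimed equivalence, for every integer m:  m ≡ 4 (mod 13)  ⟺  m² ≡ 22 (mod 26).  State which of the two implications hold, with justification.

Both directions fail.

(⇒) This fails: take m = 4. Then 4 ≡ 4 (mod 13), but 4² = 16 ≡ 16 (mod 26), not 22.

(⇐) This fails: take m = 10. Then 10² = 100 ≡ 22 (mod 26), yet 10 ≡ 10 (mod 13), not 4.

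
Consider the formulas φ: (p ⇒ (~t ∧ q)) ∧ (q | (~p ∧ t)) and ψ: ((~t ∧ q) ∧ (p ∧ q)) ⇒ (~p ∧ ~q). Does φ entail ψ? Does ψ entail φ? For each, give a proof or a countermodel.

[⇒] This fails. Under p = T, t = F, q = T, the left side is true but the right side is false.

[⇐] This fails. Under p = F, t = F, q = F, the left side is false but the right side is true.

Neither implication holds.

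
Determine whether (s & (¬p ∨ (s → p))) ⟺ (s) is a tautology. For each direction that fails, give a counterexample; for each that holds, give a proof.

Equivalent; both directions hold.

(←) Assume the antecedent. If s is true, s & (¬p ∨ (s → p)) reduces to true regardless of the other variables. If s is false, the antecedent cannot hold. Either way s & (¬p ∨ (s → p)) holds.

(→) Assume the antecedent. If s is true, s reduces to true regardless of the other variables. If s is false, the antecedent cannot hold. Either way s holds.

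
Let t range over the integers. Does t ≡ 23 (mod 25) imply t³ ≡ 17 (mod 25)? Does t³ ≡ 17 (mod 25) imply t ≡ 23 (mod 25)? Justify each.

Both directions hold.

[⇐] Suppose t³ ≡ 17 (mod 25). The only residue r in {0, …, 24} with r³ ≡ 17 (mod 25) is r = 23, so t ≡ 23 (mod 25).

[⇒] Suppose t ≡ 23 (mod 25). Write t = 25j + 23. Then (25j + 23)³ = 15625j³ + 43125j² + 39675j + 12167 = 25(625j³ + 1725j² + 1587j + 486) + 17, so t³ ≡ 17 (mod 25).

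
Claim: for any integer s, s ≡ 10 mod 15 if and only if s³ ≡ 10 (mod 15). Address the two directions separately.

Equivalent; both directions hold.

Forward direction. Suppose s ≡ 10 mod 15. Write s = 15j + 10. Then (15j + 10)³ = 3375j³ + 6750j² + 4500j + 1000 = 15(225j³ + 450j² + 300j + 66) + 10, so s³ ≡ 10 (mod 15).

Converse. Suppose s³ ≡ 10 (mod 15). The only residue r in {0, …, 14} with r³ ≡ 10 (mod 15) is r = 10, so s ≡ 10 (mod 15).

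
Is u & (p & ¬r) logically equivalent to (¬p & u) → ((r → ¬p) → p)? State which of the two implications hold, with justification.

Only the forward implication holds.

(⇒) Assume the antecedent. If r is true, the antecedent cannot hold. If r is false, the antecedent forces (r = F, u = T, p = T), and (¬p & u) → ((r → ¬p) → p) holds there. Either way (¬p & u) → ((r → ¬p) → p) holds.

(⇐) This fails. Under r = F, u = F, p = F, the left side is false but the right side is true.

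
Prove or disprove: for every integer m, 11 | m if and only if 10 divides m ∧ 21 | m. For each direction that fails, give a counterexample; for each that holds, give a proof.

Forward direction. This fails: take m = 11. Certainly 11 ∣ 11, but 10 ∤ 11.

Converse. This fails: take m = 210. Both 10 ∣ 210 and 21 ∣ 210, yet 210 is not a multiple of 11 (since 210 = 19·11 + 1), so 11 ∤ 210.

Neither implication holds.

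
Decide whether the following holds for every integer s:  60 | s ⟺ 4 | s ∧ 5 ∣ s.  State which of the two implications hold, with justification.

[⇒] If 60 ∣ s, write s = 60q. Since 60 = 15·4, s = 4·(15q), so 4 ∣ s; and since 60 = 12·5, s = 5·(12q), so 5 ∣ s.

[⇐] This fails: take s = 20. Both 4 ∣ 20 and 5 ∣ 20, yet 20 is not a multiple of 60 (since 20 = 0·60 + 20), so 60 ∤ 20.

Only the forward direction holds.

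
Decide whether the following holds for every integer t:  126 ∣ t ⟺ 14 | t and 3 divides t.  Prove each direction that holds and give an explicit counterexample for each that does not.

(←) This fails: take t = 42. Both 14 ∣ 42 and 3 ∣ 42, yet 42 is not a multiple of 126 (since 42 = 0·126 + 42), so 126 ∤ 42.

(→) If 126 ∣ t, write t = 126q. Since 126 = 9·14, t = 14·(9q), so 14 ∣ t; and since 126 = 42·3, t = 3·(42q), so 3 ∣ t.

(⇒) holds; (⇐) fails.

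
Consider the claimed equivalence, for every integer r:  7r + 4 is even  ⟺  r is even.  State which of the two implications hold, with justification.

Both directions hold; the statement is true.

Forward direction. Suppose 7r + 4 is even. Since 7 is odd, 7r and r have the same parity, so 7r + 4 ≡ r + 4 (mod 2). As 4 is even, 7r + 4 is even exactly when r is even. Thus r is even.

Converse. Suppose r is even; write r = 2j. Then 7r + 4 = 7·(2j) + 4 = 2·7j + 4, which is even.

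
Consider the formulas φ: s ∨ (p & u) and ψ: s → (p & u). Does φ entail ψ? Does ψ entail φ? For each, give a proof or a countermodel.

Both directions fail.

Forward direction. This fails. Under p = F, s = T, u = F, the left side is true but the right side is false.

Converse. This fails. Under p = F, s = F, u = F, the left side is false but the right side is true.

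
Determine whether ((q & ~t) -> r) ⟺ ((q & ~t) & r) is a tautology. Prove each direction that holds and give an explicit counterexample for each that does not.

The forward direction fails; the converse holds.

[⇒] This fails. Under t = F, r = F, q = F, the left side is true but the right side is false.

[⇐] Assume the antecedent. If t is true, the antecedent cannot hold. If t is false, the antecedent forces (t = F, r = T, q = T), and (q & ~t) -> r holds there. Either way (q & ~t) -> r holds.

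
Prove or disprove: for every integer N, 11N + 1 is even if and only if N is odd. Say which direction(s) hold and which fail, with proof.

(→) Suppose 11N + 1 is even. Since 11 is odd, 11N and N have the same parity, so 11N + 1 ≡ N + 1 (mod 2). As 1 is odd, 11N + 1 is even exactly when N is odd. Thus N is odd.

(←) Conversely, suppose N is odd; write N = 2j + 1. Then 11N + 1 = 11·(2j + 1) + 1 = 2·11j + 12, which is even.

Both implications hold.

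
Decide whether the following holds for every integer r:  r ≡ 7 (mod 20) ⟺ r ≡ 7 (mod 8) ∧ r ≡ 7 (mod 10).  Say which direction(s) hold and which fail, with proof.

[⇒] This fails: r = 27 gives 27 ≡ 7 (mod 20) but 27 ≡ 3 (mod 8), so the conjunction on the right does not hold.

[⇐] Conversely, if r ≡ 7 (mod 8) and r ≡ 7 (mod 10), then by the Chinese remainder theorem r ≡ 7 (mod 40). Since 7 ≡ 7 (mod 20) and 20 ∣ 40, we get r ≡ 7 (mod 20).

Not equivalent: only (⇐) holds.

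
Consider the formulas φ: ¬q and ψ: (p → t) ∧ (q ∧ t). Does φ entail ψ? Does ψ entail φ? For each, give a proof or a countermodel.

(⇒) This fails. Under q = F, t = F, p = F, the left side is true but the right side is false.

(⇐) This fails. Under q = T, t = T, p = F, the left side is false but the right side is true.

(⇒) fails and (⇐) fails.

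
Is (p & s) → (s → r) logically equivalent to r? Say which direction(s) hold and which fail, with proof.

Not equivalent: only (⇐) holds.

Forward direction. This fails. Under s = F, r = F, p = F, the left side is true but the right side is false.

Converse. Assume the antecedent. If s is true, the antecedent forces (s = T, r = T, p = F) or (s = T, r = T, p = T), and (p & s) → (s → r) holds there. If s is false, (p & s) → (s → r) reduces to true regardless of the other variables. Either way (p & s) → (s → r) holds.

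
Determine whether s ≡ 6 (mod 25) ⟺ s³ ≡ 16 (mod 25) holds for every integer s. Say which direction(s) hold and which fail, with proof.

Equivalent; both directions hold.

[⇐] Suppose s³ ≡ 16 (mod 25). The only residue r in {0, …, 24} with r³ ≡ 16 (mod 25) is r = 6, so s ≡ 6 (mod 25).

[⇒] Suppose s ≡ 6 (mod 25). Write s = 25j + 6. Then (25j + 6)³ = 15625j³ + 11250j² + 2700j + 216 = 25(625j³ + 450j² + 108j + 8) + 16, so s³ ≡ 16 (mod 25).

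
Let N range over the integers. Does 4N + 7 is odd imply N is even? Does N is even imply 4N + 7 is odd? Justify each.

Only the converse holds.

[⇐] Suppose N is even. Since 4 is even, 4N is even for every N, so 4N + 7 has the same parity as 7, which is odd. Hence 4N + 7 is odd.

[⇒] This fails: take N = 1. Then 4N + 7 = 11, which is odd, yet N = 1 is odd, not even.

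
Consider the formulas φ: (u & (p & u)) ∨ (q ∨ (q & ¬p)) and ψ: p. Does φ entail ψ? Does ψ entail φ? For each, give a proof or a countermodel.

Both directions fail.

(→) This fails. Under q = T, p = F, u = F, the left side is true but the right side is false.

(←) This fails. Under q = F, p = T, u = F, the left side is false but the right side is true.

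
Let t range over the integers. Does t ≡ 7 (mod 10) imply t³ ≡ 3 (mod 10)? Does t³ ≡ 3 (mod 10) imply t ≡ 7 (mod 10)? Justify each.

(⇒) Suppose t ≡ 7 (mod 10). Write t = 10j + 7. Then (10j + 7)³ = 1000j³ + 2100j² + 1470j + 343 = 10(100j³ + 210j² + 147j + 34) + 3, so t³ ≡ 3 (mod 10).

(⇐) For the converse, argue contrapositively. If t ≢ 7 (mod 10), then t is congruent to one of 0, 1, 2, 3, 4, 5, 6, 8, 9 modulo 10, and these give t³ ≡ 0, 1, 8, 7, 4, 5, 6, 2, 9 respectively — never 3.

Both directions hold.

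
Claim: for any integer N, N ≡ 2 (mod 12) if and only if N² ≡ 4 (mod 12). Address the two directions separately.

Not equivalent: only (⇒) holds.

(⇒) Suppose N ≡ 2 (mod 12). Write N = 12j + 2. Then (12j + 2)² = 144j² + 48j + 4 = 12(12j² + 4j) + 4, so N² ≡ 4 (mod 12).

(⇐) This fails: take N = 4. Then 4² = 16 ≡ 4 (mod 12), yet 4 ≡ 4 (mod 12), not 2.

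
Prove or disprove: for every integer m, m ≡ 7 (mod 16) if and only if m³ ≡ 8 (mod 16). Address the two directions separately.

(→) This fails: take m = 7. Then 7 ≡ 7 (mod 16), but 7³ = 343 ≡ 7 (mod 16), not 8.

(←) This fails: take m = 2. Then 2³ = 8 ≡ 8 (mod 16), yet 2 ≡ 2 (mod 16), not 7.

(⇒) fails and (⇐) fails.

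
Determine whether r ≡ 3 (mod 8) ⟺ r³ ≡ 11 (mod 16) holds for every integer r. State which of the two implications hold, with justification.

[⇒] This fails: take r = 11. Then 11 ≡ 3 (mod 8), but 11³ = 1331 ≡ 3 (mod 16), not 11.

[⇐] Conversely, the residues r modulo 16 with r³ ≡ 11 (mod 16) are exactly {3}, and each is ≡ 3 (mod 8).

The forward direction fails; the converse holds.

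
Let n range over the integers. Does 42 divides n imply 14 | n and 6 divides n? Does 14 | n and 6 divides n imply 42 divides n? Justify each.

(⟸) Suppose 14 ∣ n and 6 ∣ n. Any common multiple of 14 and 6 is a multiple of their lcm; here lcm(14, 6) = 14·6/gcd(14, 6) = 84/2 = 42, so 42 ∣ n.

(⟹) If 42 ∣ n, write n = 42q. Since 42 = 3·14, n = 14·(3q), so 14 ∣ n; and since 42 = 7·6, n = 6·(7q), so 6 ∣ n.

Equivalent; both directions hold.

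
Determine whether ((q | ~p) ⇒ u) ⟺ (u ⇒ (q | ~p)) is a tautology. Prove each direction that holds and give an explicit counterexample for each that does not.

Forward direction. This fails. Under u = T, p = T, q = F, the left side is true but the right side is false.

Converse. This fails. Under u = F, p = F, q = F, the left side is false but the right side is true.

Both directions fail.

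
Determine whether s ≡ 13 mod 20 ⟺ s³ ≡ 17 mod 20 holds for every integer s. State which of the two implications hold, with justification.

Both implications hold.

[⇒] Suppose s ≡ 13 mod 20. Write s = 20j + 13. Then (20j + 13)³ = 8000j³ + 15600j² + 10140j + 2197 = 20(400j³ + 780j² + 507j + 109) + 17, so s³ ≡ 17 (mod 20).

[⇐] Conversely, suppose s³ ≡ 17 (mod 20). The only residue r in {0, …, 19} with r³ ≡ 17 (mod 20) is r = 13, so s ≡ 13 (mod 20).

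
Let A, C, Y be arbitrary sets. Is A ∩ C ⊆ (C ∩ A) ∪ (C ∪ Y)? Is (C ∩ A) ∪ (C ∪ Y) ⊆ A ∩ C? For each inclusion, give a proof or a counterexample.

(⊆) Let x ∈ A ∩ C. Then either x ∈ A ∩ C and x ∉ Y; or x ∈ A ∩ C ∩ Y. In each case x ∈ (C ∩ A) ∪ (C ∪ Y), so A ∩ C ⊆ (C ∩ A) ∪ (C ∪ Y).

(⊇) This inclusion fails. Take A = ∅, C = {1}, Y = ∅; then 1 ∈ (C ∩ A) ∪ (C ∪ Y) but 1 ∉ A ∩ C.

(⊆) holds; (⊇) fails.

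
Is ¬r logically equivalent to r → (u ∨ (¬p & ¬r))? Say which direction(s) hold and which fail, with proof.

Forward direction. Assume the antecedent. If r is true, the antecedent cannot hold. If r is false, r → (u ∨ (¬p & ¬r)) reduces to true regardless of the other variables. Either way r → (u ∨ (¬p & ¬r)) holds.

Converse. This fails. Under r = T, p = F, u = T, the left side is false but the right side is true.

(⇒) holds; (⇐) fails.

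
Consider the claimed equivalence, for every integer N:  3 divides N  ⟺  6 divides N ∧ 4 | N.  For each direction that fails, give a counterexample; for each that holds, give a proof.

(←) Suppose 6 ∣ N and 4 ∣ N. Any common multiple of 6 and 4 is a multiple of their lcm; here lcm(6, 4) = 6·4/gcd(6, 4) = 24/2 = 12, so 12 ∣ N. Since 3 ∣ 12, it follows that 3 ∣ N.

(→) This fails: take N = 3. Certainly 3 ∣ 3, but 6 ∤ 3.

The forward direction fails; the converse holds.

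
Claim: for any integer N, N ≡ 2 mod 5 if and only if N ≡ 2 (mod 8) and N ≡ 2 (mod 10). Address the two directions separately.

(⇒) fails; (⇐) holds.

Forward direction. This fails: N = 32 gives 32 ≡ 2 (mod 5) but 32 ≡ 0 (mod 8), so the conjunction on the right does not hold.

Converse. If N ≡ 2 (mod 8) and N ≡ 2 (mod 10), then by the Chinese remainder theorem N ≡ 2 (mod 40). Since 2 ≡ 2 (mod 5) and 5 ∣ 40, we get N ≡ 2 (mod 5).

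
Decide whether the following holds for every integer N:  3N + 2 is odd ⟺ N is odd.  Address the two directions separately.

[⇐] Suppose N is odd; write N = 2j + 1. Then 3N + 2 = 3·(2j + 1) + 2 = 2·3j + 5, which is odd.

[⇒] Suppose 3N + 2 is odd. Since 3 is odd, 3N and N have the same parity, so 3N + 2 ≡ N + 2 (mod 2). As 2 is even, 3N + 2 is odd exactly when N is odd. Thus N is odd.

Both directions hold.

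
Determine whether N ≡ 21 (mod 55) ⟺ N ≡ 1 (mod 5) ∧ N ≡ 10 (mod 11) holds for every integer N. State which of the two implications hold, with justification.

(→) Suppose N ≡ 21 (mod 55); write N = 55j + 21. Since 5 ∣ 55, reducing mod 5 gives N ≡ 21 ≡ 1 (mod 5); since 11 ∣ 55, reducing mod 11 gives N ≡ 21 ≡ 10 (mod 11).

(←) Conversely, if N ≡ 1 (mod 5) and N ≡ 10 (mod 11), then by the Chinese remainder theorem N ≡ 21 (mod 55). This is exactly N ≡ 21 (mod 55).

Equivalent; both directions hold.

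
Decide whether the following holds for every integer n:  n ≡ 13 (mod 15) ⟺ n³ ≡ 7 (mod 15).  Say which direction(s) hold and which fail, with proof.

Equivalent; both directions hold.

[⇒] Suppose n ≡ 13 (mod 15). Write n = 15j + 13. Then (15j + 13)³ = 3375j³ + 8775j² + 7605j + 2197 = 15(225j³ + 585j² + 507j + 146) + 7, so n³ ≡ 7 (mod 15).

[⇐] Conversely, suppose n³ ≡ 7 (mod 15). The only residue r in {0, …, 14} with r³ ≡ 7 (mod 15) is r = 13, so n ≡ 13 (mod 15).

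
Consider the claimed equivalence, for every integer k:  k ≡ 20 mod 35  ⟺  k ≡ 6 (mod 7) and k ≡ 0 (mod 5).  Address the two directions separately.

Equivalent; both directions hold.

(←) If k ≡ 6 (mod 7) and k ≡ 0 (mod 5), then by the Chinese remainder theorem k ≡ 20 (mod 35). This is exactly k ≡ 20 (mod 35).

(→) Suppose k ≡ 20 (mod 35); write k = 35j + 20. Since 7 ∣ 35, reducing mod 7 gives k ≡ 20 ≡ 6 (mod 7); since 5 ∣ 35, reducing mod 5 gives k ≡ 20 ≡ 0 (mod 5).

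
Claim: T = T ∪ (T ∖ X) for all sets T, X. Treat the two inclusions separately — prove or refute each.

(⊆) Let x ∈ T. Then either x ∈ T and x ∉ X; or x ∈ T ∩ X. In each case x ∈ T ∪ (T ∖ X), so T ⊆ T ∪ (T ∖ X).

(⊇) Let x ∈ T ∪ (T ∖ X). Then either x ∈ T and x ∉ X; or x ∈ T ∩ X. In each case x ∈ T, so T ∪ (T ∖ X) ⊆ T.

Both inclusions hold; the sets are equal.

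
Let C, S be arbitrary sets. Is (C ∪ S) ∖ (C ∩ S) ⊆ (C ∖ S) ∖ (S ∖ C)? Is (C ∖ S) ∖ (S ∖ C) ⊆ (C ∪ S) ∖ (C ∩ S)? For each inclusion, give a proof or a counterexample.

(⊆) fails; (⊇) holds.

(⊇) Let x ∈ (C ∖ S) ∖ (S ∖ C). Then x ∈ C and x ∉ S, from which x ∈ (C ∪ S) ∖ (C ∩ S).

(⊆) This inclusion fails. Take C = ∅, S = {1}; then 1 ∈ (C ∪ S) ∖ (C ∩ S) but 1 ∉ (C ∖ S) ∖ (S ∖ C).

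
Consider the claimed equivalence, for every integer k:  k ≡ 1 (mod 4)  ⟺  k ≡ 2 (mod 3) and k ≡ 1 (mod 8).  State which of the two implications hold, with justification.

Not equivalent: only (⇐) holds.

(⇒) This fails: k = 1 gives 1 ≡ 1 (mod 4) but 1 ≡ 1 (mod 3), so the conjunction on the right does not hold.

(⇐) Conversely, if k ≡ 2 (mod 3) and k ≡ 1 (mod 8), then by the Chinese remainder theorem k ≡ 17 (mod 24). Since 17 ≡ 1 (mod 4) and 4 ∣ 24, we get k ≡ 1 (mod 4).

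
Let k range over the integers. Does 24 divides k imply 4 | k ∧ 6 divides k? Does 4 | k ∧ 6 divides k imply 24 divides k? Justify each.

Forward direction. If 24 ∣ k, write k = 24q. Since 24 = 6·4, k = 4·(6q), so 4 ∣ k; and since 24 = 4·6, k = 6·(4q), so 6 ∣ k.

Converse. This fails: take k = 12. Both 4 ∣ 12 and 6 ∣ 12, yet 12 is not a multiple of 24 (since 12 = 0·24 + 12), so 24 ∤ 12.

(⇒) holds; (⇐) fails.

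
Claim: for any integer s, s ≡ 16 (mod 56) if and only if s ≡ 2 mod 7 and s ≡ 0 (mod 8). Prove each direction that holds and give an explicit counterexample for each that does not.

(⇐) If s ≡ 2 (mod 7) and s ≡ 0 (mod 8), then by the Chinese remainder theorem s ≡ 16 (mod 56). This is exactly s ≡ 16 (mod 56).

(⇒) Suppose s ≡ 16 (mod 56); write s = 56j + 16. Since 7 ∣ 56, reducing mod 7 gives s ≡ 16 ≡ 2 (mod 7); since 8 ∣ 56, reducing mod 8 gives s ≡ 16 ≡ 0 (mod 8).

Both directions hold.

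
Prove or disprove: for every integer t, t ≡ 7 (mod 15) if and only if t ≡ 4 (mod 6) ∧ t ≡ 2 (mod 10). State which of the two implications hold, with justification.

The forward direction fails; the converse holds.

(⟹) This fails: t = 7 gives 7 ≡ 7 (mod 15) but 7 ≡ 1 (mod 6), so the conjunction on the right does not hold.

(⟸) Conversely, if t ≡ 4 (mod 6) and t ≡ 2 (mod 10), then by the Chinese remainder theorem t ≡ 22 (mod 30). Since 22 ≡ 7 (mod 15) and 15 ∣ 30, we get t ≡ 7 (mod 15).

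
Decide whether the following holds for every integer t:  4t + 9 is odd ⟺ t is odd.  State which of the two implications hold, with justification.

(⇒) fails; (⇐) holds.

Forward direction. This fails: take t = 4. Then 4t + 9 = 25, which is odd, yet t = 4 is even, not odd.

Converse. Suppose t is odd. Since 4 is even, 4t is even for every t, so 4t + 9 has the same parity as 9, which is odd. Hence 4t + 9 is odd.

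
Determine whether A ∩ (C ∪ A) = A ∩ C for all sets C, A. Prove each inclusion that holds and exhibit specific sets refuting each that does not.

(⊆) fails; (⊇) holds.

(⟸) Let x ∈ A ∩ C. Then x ∈ C ∩ A, from which x ∈ A ∩ (C ∪ A).

(⟹) This inclusion fails. Take C = ∅, A = {1}; then 1 ∈ A ∩ (C ∪ A) but 1 ∉ A ∩ C.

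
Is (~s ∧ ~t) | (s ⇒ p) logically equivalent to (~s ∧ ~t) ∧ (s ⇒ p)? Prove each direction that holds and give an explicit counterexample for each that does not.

(→) This fails. Under p = T, s = T, t = F, the left side is true but the right side is false.

(←) Assume the antecedent. If p is true, (~s ∧ ~t) | (s ⇒ p) reduces to true regardless of the other variables. If p is false, the antecedent forces (p = F, s = F, t = F), and (~s ∧ ~t) | (s ⇒ p) holds there. Either way (~s ∧ ~t) | (s ⇒ p) holds.

Not equivalent: only (⇐) holds.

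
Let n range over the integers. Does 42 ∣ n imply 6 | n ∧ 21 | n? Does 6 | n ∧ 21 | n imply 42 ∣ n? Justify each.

The biconditional holds.

Converse. Suppose 6 ∣ n and 21 ∣ n. Any common multiple of 6 and 21 is a multiple of their lcm; here lcm(6, 21) = 6·21/gcd(6, 21) = 126/3 = 42, so 42 ∣ n.

Forward direction. If 42 ∣ n, write n = 42q. Since 42 = 7·6, n = 6·(7q), so 6 ∣ n; and since 42 = 2·21, n = 21·(2q), so 21 ∣ n.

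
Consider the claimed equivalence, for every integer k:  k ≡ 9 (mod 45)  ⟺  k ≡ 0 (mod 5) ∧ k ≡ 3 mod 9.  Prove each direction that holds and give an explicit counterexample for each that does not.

Neither implication holds.

[⇒] This fails: k = 9 gives 9 ≡ 9 (mod 45) but 9 ≡ 4 (mod 5), so the conjunction on the right does not hold.

[⇐] This fails: k = 30 satisfies both congruences on the right (30 ≡ 0 mod 5 and 30 ≡ 3 mod 9) yet 30 ≡ 30 (mod 45), not 9.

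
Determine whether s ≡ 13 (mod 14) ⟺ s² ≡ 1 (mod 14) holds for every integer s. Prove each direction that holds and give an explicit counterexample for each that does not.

[⇐] This fails: take s = 1. Then 1² = 1 ≡ 1 (mod 14), yet 1 ≡ 1 (mod 14), not 13.

[⇒] Suppose s ≡ 13 (mod 14). Write s = 14j + 13. Then (14j + 13)² = 196j² + 364j + 169 = 14(14j² + 26j + 12) + 1, so s² ≡ 1 (mod 14).

Only the forward implication holds.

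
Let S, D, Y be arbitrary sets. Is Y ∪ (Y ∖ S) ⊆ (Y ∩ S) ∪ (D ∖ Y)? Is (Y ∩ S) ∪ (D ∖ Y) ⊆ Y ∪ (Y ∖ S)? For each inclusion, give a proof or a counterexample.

(⊆) This inclusion fails. Take S = ∅, D = ∅, Y = {1}; then 1 ∈ Y ∪ (Y ∖ S) but 1 ∉ (Y ∩ S) ∪ (D ∖ Y).

(⊇) This inclusion fails. Take S = ∅, D = {1}, Y = ∅; then 1 ∈ (Y ∩ S) ∪ (D ∖ Y) but 1 ∉ Y ∪ (Y ∖ S).

(⊆) fails and (⊇) fails.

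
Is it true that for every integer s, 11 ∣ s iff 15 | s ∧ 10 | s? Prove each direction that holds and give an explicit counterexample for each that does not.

(→) This fails: take s = 11. Certainly 11 ∣ 11, but 15 ∤ 11.

(←) This fails: take s = 30. Both 15 ∣ 30 and 10 ∣ 30, yet 30 is not a multiple of 11 (since 30 = 2·11 + 8), so 11 ∤ 30.

(⇒) fails and (⇐) fails.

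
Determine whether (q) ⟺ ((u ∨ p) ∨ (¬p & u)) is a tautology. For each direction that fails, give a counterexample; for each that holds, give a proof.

(⇒) fails and (⇐) fails.

[⇒] This fails. Under u = F, p = F, q = T, the left side is true but the right side is false.

[⇐] This fails. Under u = T, p = F, q = F, the left side is false but the right side is true.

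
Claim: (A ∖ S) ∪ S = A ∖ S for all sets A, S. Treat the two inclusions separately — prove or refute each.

(⊆) fails; (⊇) holds.

Forward inclusion. This inclusion fails. Take A = ∅, S = {1}; then 1 ∈ (A ∖ S) ∪ S but 1 ∉ A ∖ S.

Reverse inclusion. Let x ∈ A ∖ S. Then x ∈ A and x ∉ S, from which x ∈ (A ∖ S) ∪ S.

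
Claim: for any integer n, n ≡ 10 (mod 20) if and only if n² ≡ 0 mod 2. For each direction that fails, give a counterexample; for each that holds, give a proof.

(⇒) holds; (⇐) fails.

(⇒) Suppose n ≡ 10 (mod 20). Then n² ≡ 10² = 100 (mod 20), and since 2 ∣ 20, also n² ≡ 0 (mod 2).

(⇐) This fails: take n = 0. Then 0² = 0 ≡ 0 (mod 2), yet 0 ≡ 0 (mod 20), not 10.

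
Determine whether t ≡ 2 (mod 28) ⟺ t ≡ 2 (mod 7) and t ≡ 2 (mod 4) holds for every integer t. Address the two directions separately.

(⇒) Suppose t ≡ 2 (mod 28); write t = 28j + 2. Since 7 ∣ 28, reducing mod 7 gives t ≡ 2 (mod 7); since 4 ∣ 28, reducing mod 4 gives t ≡ 2 (mod 4).

(⇐) Conversely, if t ≡ 2 (mod 7) and t ≡ 2 (mod 4), then by the Chinese remainder theorem t ≡ 2 (mod 28). This is exactly t ≡ 2 (mod 28).

Both directions hold; the statement is true.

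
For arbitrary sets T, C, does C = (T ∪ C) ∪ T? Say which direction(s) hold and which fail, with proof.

The sets are not equal: only the forward inclusion holds.

Reverse inclusion. This inclusion fails. Take T = {1}, C = ∅; then 1 ∈ (T ∪ C) ∪ T but 1 ∉ C.

Forward inclusion. Let x ∈ C. Then either x ∈ C and x ∉ T; or x ∈ T ∩ C. In each case x ∈ (T ∪ C) ∪ T, so C ⊆ (T ∪ C) ∪ T.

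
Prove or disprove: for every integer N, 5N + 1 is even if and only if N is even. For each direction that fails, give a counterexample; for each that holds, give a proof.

Both directions fail.

(⟹) This fails: N = 7 gives 5N + 1 = 36, which is even, but 7 is odd, not even.

(⟸) This also fails: N = 6 is even, but 5N + 1 = 31 is odd, not even.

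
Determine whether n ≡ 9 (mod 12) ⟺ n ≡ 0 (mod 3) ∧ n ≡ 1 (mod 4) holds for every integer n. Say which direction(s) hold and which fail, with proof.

Both directions hold.

(→) Suppose n ≡ 9 (mod 12); write n = 12j + 9. Since 3 ∣ 12, reducing mod 3 gives n ≡ 9 ≡ 0 (mod 3); since 4 ∣ 12, reducing mod 4 gives n ≡ 9 ≡ 1 (mod 4).

(←) Conversely, if n ≡ 0 (mod 3) and n ≡ 1 (mod 4), then by the Chinese remainder theorem n ≡ 9 (mod 12). This is exactly n ≡ 9 (mod 12).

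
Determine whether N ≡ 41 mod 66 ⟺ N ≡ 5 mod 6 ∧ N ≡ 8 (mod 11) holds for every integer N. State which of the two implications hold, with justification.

(⟹) Suppose N ≡ 41 (mod 66); write N = 66j + 41. Since 6 ∣ 66, reducing mod 6 gives N ≡ 41 ≡ 5 (mod 6); since 11 ∣ 66, reducing mod 11 gives N ≡ 41 ≡ 8 (mod 11).

(⟸) Conversely, if N ≡ 5 (mod 6) and N ≡ 8 (mod 11), then by the Chinese remainder theorem N ≡ 41 (mod 66). This is exactly N ≡ 41 (mod 66).

The biconditional holds.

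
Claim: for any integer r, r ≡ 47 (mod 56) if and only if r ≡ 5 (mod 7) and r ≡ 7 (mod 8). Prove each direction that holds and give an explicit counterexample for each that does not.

Both directions hold.

(⟹) Suppose r ≡ 47 (mod 56); write r = 56j + 47. Since 7 ∣ 56, reducing mod 7 gives r ≡ 47 ≡ 5 (mod 7); since 8 ∣ 56, reducing mod 8 gives r ≡ 47 ≡ 7 (mod 8).

(⟸) Conversely, if r ≡ 5 (mod 7) and r ≡ 7 (mod 8), then by the Chinese remainder theorem r ≡ 47 (mod 56). This is exactly r ≡ 47 (mod 56).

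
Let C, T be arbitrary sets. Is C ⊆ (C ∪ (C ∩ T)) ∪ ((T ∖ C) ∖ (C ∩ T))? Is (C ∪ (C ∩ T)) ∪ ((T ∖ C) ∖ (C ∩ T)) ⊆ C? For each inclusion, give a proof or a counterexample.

Only the forward inclusion holds.

(⟹) Let x ∈ C. Then either x ∈ C and x ∉ T; or x ∈ C ∩ T. In each case x ∈ (C ∪ (C ∩ T)) ∪ ((T ∖ C) ∖ (C ∩ T)), so C ⊆ (C ∪ (C ∩ T)) ∪ ((T ∖ C) ∖ (C ∩ T)).

(⟸) This inclusion fails. Take C = ∅, T = {1}; then 1 ∈ (C ∪ (C ∩ T)) ∪ ((T ∖ C) ∖ (C ∩ T)) but 1 ∉ C.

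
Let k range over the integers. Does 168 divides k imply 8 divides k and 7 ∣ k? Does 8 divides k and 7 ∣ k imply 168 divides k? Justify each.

Not equivalent: only (⇒) holds.

(⟹) If 168 ∣ k, write k = 168q. Since 168 = 21·8, k = 8·(21q), so 8 ∣ k; and since 168 = 24·7, k = 7·(24q), so 7 ∣ k.

(⟸) This fails: take k = 56. Both 8 ∣ 56 and 7 ∣ 56, yet 56 is not a multiple of 168 (since 56 = 0·168 + 56), so 168 ∤ 56.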